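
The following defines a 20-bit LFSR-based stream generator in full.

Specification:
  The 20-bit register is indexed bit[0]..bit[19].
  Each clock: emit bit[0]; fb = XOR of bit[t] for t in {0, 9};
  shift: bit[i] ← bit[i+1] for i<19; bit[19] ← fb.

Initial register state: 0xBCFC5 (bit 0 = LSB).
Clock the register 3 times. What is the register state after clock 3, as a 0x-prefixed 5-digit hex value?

reg_0 = 0xBCFC5
clock 1: out=1, reg = 0x5E7E2
clock 2: out=0, reg = 0xAF3F1
clock 3: out=1, reg = 0x579F8

0x579F8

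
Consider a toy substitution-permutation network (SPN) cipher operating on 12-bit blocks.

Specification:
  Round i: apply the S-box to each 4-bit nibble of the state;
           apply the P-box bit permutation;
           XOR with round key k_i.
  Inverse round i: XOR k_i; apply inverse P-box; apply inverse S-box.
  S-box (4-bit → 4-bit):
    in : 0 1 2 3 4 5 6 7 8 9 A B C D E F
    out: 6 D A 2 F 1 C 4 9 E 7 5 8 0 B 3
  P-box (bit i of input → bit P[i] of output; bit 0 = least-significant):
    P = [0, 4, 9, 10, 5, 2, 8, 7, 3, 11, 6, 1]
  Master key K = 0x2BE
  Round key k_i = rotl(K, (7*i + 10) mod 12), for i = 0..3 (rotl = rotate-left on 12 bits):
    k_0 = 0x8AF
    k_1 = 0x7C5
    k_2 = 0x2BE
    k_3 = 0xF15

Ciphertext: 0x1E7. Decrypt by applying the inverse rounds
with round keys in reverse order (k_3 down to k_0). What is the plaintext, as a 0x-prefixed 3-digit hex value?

0x205

s_0 = ciphertext = 0x1E7
s_1 = InvRound(s_0, k_3) = 0x989
s_2 = InvRound(s_1, k_2) = 0x2AA
s_3 = InvRound(s_2, k_1) = 0x1A8
s_4 = InvRound(s_3, k_0) = 0x205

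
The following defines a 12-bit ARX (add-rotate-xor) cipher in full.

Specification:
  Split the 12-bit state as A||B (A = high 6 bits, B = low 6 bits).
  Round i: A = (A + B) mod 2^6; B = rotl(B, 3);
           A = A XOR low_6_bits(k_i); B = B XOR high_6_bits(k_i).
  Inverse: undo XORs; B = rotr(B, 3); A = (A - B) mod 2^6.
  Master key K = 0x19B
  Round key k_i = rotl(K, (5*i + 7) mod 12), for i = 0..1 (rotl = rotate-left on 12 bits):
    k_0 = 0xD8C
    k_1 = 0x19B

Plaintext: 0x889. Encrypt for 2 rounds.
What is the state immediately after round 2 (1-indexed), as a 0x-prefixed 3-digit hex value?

s_0 = plaintext = 0x889
s_1 = Round(s_0, k_0) = 0x9FF
s_2 = Round(s_1, k_1) = 0xF79

0xF79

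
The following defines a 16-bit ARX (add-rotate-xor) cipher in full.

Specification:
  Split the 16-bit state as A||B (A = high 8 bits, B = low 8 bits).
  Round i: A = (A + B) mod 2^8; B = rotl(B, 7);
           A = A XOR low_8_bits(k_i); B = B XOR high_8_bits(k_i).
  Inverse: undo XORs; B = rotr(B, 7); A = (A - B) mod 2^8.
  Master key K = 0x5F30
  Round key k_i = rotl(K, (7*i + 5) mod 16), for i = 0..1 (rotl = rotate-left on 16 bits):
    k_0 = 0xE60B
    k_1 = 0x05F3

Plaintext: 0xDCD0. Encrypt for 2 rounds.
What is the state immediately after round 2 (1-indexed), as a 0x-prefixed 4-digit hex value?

s_0 = plaintext = 0xDCD0
s_1 = Round(s_0, k_0) = 0xA78E
s_2 = Round(s_1, k_1) = 0xC642

0xC642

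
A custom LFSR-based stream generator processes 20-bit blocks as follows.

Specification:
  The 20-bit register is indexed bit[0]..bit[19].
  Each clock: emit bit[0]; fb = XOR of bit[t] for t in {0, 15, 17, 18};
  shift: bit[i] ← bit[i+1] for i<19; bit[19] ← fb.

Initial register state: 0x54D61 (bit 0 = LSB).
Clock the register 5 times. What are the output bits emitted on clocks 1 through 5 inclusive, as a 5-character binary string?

10000

reg_0 = 0x54D61
clock 1: out=1, reg = 0x2A6B0
clock 2: out=0, reg = 0x15358
clock 3: out=0, reg = 0x0A9AC
clock 4: out=0, reg = 0x854D6
clock 5: out=0, reg = 0x42A6B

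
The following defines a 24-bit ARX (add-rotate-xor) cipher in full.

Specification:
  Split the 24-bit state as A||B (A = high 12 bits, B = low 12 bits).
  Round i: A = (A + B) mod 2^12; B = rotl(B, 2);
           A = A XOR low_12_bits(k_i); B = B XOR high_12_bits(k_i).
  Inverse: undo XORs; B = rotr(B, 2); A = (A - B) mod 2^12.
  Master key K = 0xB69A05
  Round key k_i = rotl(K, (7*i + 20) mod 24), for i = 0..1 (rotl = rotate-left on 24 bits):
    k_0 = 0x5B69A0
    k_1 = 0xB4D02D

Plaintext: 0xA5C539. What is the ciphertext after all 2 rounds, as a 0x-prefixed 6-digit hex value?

0x7A5E01

s_0 = plaintext = 0xA5C539
s_1 = Round(s_0, k_0) = 0x635153
s_2 = Round(s_1, k_1) = 0x7A5E01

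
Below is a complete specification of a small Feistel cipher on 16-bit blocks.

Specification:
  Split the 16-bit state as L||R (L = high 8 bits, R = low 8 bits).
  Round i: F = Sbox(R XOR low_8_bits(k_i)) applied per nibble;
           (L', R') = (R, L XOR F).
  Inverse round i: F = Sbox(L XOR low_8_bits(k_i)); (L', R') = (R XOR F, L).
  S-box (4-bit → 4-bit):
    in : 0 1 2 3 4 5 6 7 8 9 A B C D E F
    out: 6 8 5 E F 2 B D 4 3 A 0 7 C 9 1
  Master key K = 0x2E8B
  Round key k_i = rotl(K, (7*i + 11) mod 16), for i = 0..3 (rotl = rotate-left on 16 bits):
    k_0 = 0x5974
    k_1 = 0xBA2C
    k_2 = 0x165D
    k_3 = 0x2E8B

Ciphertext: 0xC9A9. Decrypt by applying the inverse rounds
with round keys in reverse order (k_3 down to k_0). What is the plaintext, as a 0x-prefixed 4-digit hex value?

0x1E10

s_0 = ciphertext = 0xC9A9
s_1 = InvRound(s_0, k_3) = 0x5CC9
s_2 = InvRound(s_1, k_2) = 0xA15C
s_3 = InvRound(s_2, k_1) = 0x10A1
s_4 = InvRound(s_3, k_0) = 0x1E10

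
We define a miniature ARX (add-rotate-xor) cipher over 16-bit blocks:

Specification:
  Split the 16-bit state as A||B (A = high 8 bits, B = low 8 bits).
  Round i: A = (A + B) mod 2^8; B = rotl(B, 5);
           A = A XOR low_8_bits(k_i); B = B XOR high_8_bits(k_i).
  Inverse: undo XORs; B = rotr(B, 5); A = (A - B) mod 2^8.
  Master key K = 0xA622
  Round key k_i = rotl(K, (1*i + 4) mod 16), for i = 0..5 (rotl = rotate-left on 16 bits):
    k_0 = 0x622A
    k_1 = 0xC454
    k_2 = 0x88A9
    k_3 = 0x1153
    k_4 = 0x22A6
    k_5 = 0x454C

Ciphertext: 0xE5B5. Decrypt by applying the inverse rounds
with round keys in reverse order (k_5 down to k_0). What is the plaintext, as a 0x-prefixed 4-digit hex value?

0xD5F0

s_0 = ciphertext = 0xE5B5
s_1 = InvRound(s_0, k_5) = 0x2287
s_2 = InvRound(s_1, k_4) = 0x572D
s_3 = InvRound(s_2, k_3) = 0x23E1
s_4 = InvRound(s_3, k_2) = 0x3F4B
s_5 = InvRound(s_4, k_1) = 0xEF7C
s_6 = InvRound(s_5, k_0) = 0xD5F0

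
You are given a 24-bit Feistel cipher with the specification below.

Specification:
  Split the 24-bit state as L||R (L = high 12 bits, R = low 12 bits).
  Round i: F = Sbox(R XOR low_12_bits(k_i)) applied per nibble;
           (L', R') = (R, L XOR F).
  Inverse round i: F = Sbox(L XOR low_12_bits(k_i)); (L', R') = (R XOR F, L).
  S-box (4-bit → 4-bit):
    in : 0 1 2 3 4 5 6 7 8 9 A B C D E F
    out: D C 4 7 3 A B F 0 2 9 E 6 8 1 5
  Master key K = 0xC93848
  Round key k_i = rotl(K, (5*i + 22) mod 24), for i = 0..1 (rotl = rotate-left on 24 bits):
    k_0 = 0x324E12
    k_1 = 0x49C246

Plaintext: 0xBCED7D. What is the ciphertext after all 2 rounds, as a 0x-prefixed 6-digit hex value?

0xC7BC05

s_0 = plaintext = 0xBCED7D
s_1 = Round(s_0, k_0) = 0xD7DC7B
s_2 = Round(s_1, k_1) = 0xC7BC05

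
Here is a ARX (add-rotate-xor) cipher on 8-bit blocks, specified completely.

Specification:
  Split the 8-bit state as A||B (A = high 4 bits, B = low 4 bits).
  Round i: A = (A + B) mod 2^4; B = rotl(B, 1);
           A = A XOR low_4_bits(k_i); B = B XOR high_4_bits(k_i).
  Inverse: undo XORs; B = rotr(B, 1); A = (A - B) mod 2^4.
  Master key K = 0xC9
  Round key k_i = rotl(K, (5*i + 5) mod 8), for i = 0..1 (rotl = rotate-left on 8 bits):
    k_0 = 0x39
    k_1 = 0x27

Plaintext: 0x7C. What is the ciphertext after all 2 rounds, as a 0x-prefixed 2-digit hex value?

0x37

s_0 = plaintext = 0x7C
s_1 = Round(s_0, k_0) = 0xAA
s_2 = Round(s_1, k_1) = 0x37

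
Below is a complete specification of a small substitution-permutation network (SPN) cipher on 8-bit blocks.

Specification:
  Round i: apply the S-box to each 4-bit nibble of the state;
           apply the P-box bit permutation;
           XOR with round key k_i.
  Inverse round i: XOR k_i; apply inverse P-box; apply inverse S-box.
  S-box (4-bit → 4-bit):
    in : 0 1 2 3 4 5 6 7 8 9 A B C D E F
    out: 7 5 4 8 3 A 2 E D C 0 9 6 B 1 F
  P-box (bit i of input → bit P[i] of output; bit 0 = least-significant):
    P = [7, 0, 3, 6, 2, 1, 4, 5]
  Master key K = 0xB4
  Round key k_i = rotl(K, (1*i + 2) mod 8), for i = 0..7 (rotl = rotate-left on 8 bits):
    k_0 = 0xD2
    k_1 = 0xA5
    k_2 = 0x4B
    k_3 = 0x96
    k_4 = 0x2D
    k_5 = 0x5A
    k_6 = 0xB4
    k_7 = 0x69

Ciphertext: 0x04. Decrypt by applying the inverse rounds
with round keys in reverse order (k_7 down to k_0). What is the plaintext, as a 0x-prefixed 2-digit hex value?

s_0 = ciphertext = 0x04
s_1 = InvRound(s_0, k_7) = 0xB7
s_2 = InvRound(s_1, k_6) = 0x66
s_3 = InvRound(s_2, k_5) = 0x82
s_4 = InvRound(s_3, k_4) = 0xD0
s_5 = InvRound(s_4, k_3) = 0x43
s_6 = InvRound(s_5, k_2) = 0xA2
s_7 = InvRound(s_6, k_1) = 0x46
s_8 = InvRound(s_7, k_0) = 0x1E

0x1E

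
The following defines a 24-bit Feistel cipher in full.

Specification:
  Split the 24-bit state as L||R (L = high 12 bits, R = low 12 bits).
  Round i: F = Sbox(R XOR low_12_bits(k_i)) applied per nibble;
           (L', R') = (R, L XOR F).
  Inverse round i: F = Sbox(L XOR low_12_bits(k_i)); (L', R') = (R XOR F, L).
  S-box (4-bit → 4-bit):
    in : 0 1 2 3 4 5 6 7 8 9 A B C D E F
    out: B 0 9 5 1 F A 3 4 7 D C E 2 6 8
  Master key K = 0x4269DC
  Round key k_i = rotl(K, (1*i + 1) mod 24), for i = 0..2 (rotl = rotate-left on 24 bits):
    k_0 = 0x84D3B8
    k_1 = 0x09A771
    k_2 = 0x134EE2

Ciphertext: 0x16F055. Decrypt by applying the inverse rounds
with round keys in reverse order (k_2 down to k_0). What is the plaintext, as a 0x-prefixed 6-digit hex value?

0x5259C5

s_0 = ciphertext = 0x16F055
s_1 = InvRound(s_0, k_2) = 0x81716F
s_2 = InvRound(s_1, k_1) = 0x9C5817
s_3 = InvRound(s_2, k_0) = 0x5259C5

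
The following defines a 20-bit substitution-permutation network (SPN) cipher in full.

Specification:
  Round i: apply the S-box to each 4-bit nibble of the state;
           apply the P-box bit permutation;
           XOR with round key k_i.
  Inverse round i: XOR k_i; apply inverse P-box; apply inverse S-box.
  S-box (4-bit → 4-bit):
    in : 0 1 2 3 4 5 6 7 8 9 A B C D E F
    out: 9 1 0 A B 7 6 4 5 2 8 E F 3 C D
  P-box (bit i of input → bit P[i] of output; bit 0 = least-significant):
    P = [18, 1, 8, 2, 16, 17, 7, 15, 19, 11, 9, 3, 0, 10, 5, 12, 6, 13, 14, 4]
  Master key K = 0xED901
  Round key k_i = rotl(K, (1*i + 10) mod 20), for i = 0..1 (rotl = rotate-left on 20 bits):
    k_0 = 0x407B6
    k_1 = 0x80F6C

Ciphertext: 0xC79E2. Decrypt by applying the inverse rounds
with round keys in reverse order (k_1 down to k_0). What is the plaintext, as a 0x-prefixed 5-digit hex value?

0xDA966

s_0 = ciphertext = 0xC79E2
s_1 = InvRound(s_0, k_1) = 0x63E74
s_2 = InvRound(s_1, k_0) = 0xDA966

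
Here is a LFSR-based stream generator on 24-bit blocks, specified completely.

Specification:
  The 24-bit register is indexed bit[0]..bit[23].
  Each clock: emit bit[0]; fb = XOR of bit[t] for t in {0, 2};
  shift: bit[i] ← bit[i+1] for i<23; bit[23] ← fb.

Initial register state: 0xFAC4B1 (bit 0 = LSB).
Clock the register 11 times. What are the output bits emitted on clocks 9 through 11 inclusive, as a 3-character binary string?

reg_0 = 0xFAC4B1
clock 1: out=1, reg = 0xFD6258
clock 2: out=0, reg = 0x7EB12C
clock 3: out=0, reg = 0xBF5896
clock 4: out=0, reg = 0xDFAC4B
clock 5: out=1, reg = 0xEFD625
clock 6: out=1, reg = 0x77EB12
clock 7: out=0, reg = 0x3BF589
clock 8: out=1, reg = 0x9DFAC4
clock 9: out=0, reg = 0xCEFD62
clock 10: out=0, reg = 0x677EB1
clock 11: out=1, reg = 0xB3BF58

001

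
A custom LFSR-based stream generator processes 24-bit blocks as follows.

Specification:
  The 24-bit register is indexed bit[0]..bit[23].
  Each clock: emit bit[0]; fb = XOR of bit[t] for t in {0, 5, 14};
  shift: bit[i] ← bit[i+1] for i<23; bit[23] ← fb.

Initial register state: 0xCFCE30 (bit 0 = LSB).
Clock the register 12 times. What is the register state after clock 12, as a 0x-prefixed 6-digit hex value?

reg_0 = 0xCFCE30
clock 1: out=0, reg = 0x67E718
clock 2: out=0, reg = 0xB3F38C
clock 3: out=0, reg = 0xD9F9C6
clock 4: out=0, reg = 0xECFCE3
clock 5: out=1, reg = 0xF67E71
clock 6: out=1, reg = 0xFB3F38
clock 7: out=0, reg = 0xFD9F9C
clock 8: out=0, reg = 0x7ECFCE
clock 9: out=0, reg = 0xBF67E7
clock 10: out=1, reg = 0xDFB3F3
clock 11: out=1, reg = 0x6FD9F9
clock 12: out=1, reg = 0xB7ECFC

0xB7ECFC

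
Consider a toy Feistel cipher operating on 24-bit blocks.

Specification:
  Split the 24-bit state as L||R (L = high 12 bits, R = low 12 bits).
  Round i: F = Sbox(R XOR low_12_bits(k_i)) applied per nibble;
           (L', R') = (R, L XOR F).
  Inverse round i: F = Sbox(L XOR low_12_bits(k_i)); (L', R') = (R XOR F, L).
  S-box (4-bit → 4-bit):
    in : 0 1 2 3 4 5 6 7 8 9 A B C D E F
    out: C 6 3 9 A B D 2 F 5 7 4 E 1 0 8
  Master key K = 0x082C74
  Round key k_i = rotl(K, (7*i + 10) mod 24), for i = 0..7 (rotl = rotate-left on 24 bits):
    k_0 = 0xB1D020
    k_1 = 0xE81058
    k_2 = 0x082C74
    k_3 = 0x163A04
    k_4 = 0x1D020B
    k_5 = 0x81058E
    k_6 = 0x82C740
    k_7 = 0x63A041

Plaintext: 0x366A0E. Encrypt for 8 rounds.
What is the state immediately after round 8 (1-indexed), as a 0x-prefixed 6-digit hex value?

0x360D9B

s_0 = plaintext = 0x366A0E
s_1 = Round(s_0, k_0) = 0xA0E456
s_2 = Round(s_1, k_1) = 0x4560CE
s_3 = Round(s_2, k_2) = 0x0CEA11
s_4 = Round(s_3, k_3) = 0xA11CA5
s_5 = Round(s_4, k_4) = 0xCA5A61
s_6 = Round(s_5, k_5) = 0xA614AD
s_7 = Round(s_6, k_6) = 0x4AD360
s_8 = Round(s_7, k_7) = 0x360D9B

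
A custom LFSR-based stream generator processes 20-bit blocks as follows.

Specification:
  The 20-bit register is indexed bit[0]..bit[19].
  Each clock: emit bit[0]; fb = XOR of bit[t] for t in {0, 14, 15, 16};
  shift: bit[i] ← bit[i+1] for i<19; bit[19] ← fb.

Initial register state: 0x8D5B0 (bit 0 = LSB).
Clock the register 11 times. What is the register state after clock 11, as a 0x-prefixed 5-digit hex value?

0x9D51A

reg_0 = 0x8D5B0
clock 1: out=0, reg = 0x46AD8
clock 2: out=0, reg = 0xA356C
clock 3: out=0, reg = 0x51AB6
clock 4: out=0, reg = 0xA8D5B
clock 5: out=1, reg = 0x546AD
clock 6: out=1, reg = 0xAA356
clock 7: out=0, reg = 0xD51AB
clock 8: out=1, reg = 0xEA8D5
clock 9: out=1, reg = 0x7546A
clock 10: out=0, reg = 0x3AA35
clock 11: out=1, reg = 0x9D51A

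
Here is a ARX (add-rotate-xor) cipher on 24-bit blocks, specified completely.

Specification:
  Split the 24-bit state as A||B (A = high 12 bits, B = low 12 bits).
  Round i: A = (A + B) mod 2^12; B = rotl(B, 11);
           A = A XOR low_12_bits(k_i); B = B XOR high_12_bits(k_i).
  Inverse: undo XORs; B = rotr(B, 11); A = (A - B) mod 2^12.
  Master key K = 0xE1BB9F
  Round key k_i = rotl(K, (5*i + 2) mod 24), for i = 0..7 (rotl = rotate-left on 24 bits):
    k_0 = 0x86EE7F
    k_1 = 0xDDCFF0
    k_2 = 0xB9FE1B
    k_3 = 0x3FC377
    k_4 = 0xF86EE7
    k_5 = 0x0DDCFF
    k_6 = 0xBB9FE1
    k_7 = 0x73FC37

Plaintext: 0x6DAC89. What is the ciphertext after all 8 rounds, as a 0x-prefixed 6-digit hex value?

s_0 = plaintext = 0x6DAC89
s_1 = Round(s_0, k_0) = 0xD1C62A
s_2 = Round(s_1, k_1) = 0xCB6EC9
s_3 = Round(s_2, k_2) = 0x5644FB
s_4 = Round(s_3, k_3) = 0x928981
s_5 = Round(s_4, k_4) = 0xC4E346
s_6 = Round(s_5, k_5) = 0x36B17E
s_7 = Round(s_6, k_6) = 0xB08B06
s_8 = Round(s_7, k_7) = 0xA392BC

0xA392BC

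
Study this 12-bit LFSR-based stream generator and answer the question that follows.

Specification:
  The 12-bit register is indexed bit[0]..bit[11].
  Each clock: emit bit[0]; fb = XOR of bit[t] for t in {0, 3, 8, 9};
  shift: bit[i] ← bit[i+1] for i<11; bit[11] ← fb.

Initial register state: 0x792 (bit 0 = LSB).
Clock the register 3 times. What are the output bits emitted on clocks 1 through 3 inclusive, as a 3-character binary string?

reg_0 = 0x792
clock 1: out=0, reg = 0x3C9
clock 2: out=1, reg = 0x1E4
clock 3: out=0, reg = 0x8F2

010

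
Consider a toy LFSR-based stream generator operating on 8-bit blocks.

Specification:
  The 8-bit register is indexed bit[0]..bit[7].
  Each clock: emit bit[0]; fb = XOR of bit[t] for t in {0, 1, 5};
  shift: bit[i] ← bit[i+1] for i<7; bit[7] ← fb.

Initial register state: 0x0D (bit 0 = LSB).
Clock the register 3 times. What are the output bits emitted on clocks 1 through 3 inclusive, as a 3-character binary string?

101

reg_0 = 0x0D
clock 1: out=1, reg = 0x86
clock 2: out=0, reg = 0xC3
clock 3: out=1, reg = 0x61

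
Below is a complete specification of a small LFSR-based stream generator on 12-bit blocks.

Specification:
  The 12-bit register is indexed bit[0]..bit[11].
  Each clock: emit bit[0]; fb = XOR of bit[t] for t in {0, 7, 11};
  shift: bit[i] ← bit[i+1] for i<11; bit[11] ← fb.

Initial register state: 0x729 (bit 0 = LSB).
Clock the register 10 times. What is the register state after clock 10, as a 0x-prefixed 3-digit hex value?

reg_0 = 0x729
clock 1: out=1, reg = 0xB94
clock 2: out=0, reg = 0x5CA
clock 3: out=0, reg = 0xAE5
clock 4: out=1, reg = 0xD72
clock 5: out=0, reg = 0xEB9
clock 6: out=1, reg = 0xF5C
clock 7: out=0, reg = 0xFAE
clock 8: out=0, reg = 0x7D7
clock 9: out=1, reg = 0x3EB
clock 10: out=1, reg = 0x1F5

0x1F5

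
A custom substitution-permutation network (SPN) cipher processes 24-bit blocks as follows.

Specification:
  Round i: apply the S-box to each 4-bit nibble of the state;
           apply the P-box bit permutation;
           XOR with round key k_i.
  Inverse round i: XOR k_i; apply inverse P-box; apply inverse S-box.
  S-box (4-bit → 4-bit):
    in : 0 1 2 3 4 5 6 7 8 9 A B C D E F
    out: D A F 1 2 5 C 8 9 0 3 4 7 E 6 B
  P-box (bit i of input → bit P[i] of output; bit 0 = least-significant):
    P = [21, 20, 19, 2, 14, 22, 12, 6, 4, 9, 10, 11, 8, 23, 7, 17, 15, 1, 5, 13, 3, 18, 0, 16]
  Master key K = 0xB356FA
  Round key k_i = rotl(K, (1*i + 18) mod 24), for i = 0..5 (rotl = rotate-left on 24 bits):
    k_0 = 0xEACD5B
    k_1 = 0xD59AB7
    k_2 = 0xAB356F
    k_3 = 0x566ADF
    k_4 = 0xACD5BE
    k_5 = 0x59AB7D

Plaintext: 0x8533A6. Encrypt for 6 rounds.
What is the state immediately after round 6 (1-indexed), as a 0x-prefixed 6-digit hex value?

s_0 = plaintext = 0x8533A6
s_1 = Round(s_0, k_0) = 0xA30C67
s_2 = Round(s_1, k_1) = 0xD30D6B
s_3 = Round(s_2, k_2) = 0xA4AAAE
s_4 = Round(s_3, k_3) = 0x8A29C5
s_5 = Round(s_4, k_4) = 0x470434
s_6 = Round(s_5, k_5) = 0x4FC8FD

0x4FC8FD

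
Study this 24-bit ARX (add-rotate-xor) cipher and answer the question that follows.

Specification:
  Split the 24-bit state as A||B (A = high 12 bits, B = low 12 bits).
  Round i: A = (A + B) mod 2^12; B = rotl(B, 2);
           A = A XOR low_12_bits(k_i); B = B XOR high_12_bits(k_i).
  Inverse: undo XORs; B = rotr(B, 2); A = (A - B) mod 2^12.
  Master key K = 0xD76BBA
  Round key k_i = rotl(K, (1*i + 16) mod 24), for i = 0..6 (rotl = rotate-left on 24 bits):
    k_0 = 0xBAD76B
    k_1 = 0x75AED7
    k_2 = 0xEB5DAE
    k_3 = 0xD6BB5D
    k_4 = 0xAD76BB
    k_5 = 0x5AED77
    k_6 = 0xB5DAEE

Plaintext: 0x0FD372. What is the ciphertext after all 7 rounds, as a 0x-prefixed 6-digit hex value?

s_0 = plaintext = 0x0FD372
s_1 = Round(s_0, k_0) = 0x304665
s_2 = Round(s_1, k_1) = 0x7BEECF
s_3 = Round(s_2, k_2) = 0xB2358A
s_4 = Round(s_3, k_3) = 0xBF0B42
s_5 = Round(s_4, k_4) = 0x1897DD
s_6 = Round(s_5, k_5) = 0x411ADB
s_7 = Round(s_6, k_6) = 0x402033

0x402033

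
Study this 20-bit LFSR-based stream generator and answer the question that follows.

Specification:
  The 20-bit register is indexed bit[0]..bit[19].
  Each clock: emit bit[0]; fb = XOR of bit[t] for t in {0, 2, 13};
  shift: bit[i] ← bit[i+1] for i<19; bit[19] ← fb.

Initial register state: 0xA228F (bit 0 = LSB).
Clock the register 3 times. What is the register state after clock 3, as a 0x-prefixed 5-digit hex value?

0xB4451

reg_0 = 0xA228F
clock 1: out=1, reg = 0xD1147
clock 2: out=1, reg = 0x688A3
clock 3: out=1, reg = 0xB4451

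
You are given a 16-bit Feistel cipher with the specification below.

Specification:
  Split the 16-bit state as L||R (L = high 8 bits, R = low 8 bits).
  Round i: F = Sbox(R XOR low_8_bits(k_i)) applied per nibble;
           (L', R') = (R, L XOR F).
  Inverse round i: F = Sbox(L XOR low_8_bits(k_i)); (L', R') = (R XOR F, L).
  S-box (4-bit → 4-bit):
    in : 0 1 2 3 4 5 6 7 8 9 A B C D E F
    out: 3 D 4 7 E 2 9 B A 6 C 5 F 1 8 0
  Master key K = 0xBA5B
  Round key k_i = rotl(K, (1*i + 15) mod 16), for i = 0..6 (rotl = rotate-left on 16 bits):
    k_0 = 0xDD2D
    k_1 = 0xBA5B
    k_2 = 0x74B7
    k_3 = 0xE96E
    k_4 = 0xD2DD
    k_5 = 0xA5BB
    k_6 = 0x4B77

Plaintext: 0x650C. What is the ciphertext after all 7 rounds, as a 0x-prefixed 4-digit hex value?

s_0 = plaintext = 0x650C
s_1 = Round(s_0, k_0) = 0x0C28
s_2 = Round(s_1, k_1) = 0x28BB
s_3 = Round(s_2, k_2) = 0xBB17
s_4 = Round(s_3, k_3) = 0x170D
s_5 = Round(s_4, k_4) = 0x0D04
s_6 = Round(s_5, k_5) = 0x045D
s_7 = Round(s_6, k_6) = 0x5D48

0x5D48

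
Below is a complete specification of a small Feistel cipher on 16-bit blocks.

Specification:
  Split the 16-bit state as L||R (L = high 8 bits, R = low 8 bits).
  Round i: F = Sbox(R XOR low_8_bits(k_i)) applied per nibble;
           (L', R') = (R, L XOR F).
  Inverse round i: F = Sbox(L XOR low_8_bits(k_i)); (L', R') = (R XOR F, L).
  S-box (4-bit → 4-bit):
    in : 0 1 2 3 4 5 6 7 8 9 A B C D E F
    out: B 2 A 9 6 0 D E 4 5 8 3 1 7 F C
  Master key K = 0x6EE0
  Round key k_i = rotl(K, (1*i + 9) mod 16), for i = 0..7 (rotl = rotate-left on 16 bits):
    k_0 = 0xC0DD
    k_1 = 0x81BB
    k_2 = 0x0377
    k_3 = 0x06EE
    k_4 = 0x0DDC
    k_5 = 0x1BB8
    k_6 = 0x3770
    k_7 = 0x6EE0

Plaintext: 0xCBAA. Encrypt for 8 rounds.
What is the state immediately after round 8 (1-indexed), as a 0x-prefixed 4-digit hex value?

s_0 = plaintext = 0xCBAA
s_1 = Round(s_0, k_0) = 0xAA25
s_2 = Round(s_1, k_1) = 0x25F5
s_3 = Round(s_2, k_2) = 0xF56F
s_4 = Round(s_3, k_3) = 0x6FB7
s_5 = Round(s_4, k_4) = 0xB7BC
s_6 = Round(s_5, k_5) = 0xBC01
s_7 = Round(s_6, k_6) = 0x015E
s_8 = Round(s_7, k_7) = 0x5E3E

0x5E3E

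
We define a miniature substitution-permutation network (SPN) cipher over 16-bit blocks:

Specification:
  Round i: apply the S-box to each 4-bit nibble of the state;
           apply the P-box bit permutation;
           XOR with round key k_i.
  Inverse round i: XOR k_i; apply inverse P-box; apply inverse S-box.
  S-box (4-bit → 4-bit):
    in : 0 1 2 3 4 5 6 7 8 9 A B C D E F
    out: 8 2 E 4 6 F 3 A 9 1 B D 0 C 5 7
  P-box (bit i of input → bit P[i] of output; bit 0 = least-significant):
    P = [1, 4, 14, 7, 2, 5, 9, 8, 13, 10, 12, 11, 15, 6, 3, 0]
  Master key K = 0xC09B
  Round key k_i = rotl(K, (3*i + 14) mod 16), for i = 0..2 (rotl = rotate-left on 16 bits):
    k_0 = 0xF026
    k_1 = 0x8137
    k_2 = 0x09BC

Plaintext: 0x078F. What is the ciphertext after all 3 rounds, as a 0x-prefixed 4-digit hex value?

s_0 = plaintext = 0x078F
s_1 = Round(s_0, k_0) = 0xBD31
s_2 = Round(s_1, k_1) = 0x1B2E
s_3 = Round(s_2, k_2) = 0x72DE

0x72DE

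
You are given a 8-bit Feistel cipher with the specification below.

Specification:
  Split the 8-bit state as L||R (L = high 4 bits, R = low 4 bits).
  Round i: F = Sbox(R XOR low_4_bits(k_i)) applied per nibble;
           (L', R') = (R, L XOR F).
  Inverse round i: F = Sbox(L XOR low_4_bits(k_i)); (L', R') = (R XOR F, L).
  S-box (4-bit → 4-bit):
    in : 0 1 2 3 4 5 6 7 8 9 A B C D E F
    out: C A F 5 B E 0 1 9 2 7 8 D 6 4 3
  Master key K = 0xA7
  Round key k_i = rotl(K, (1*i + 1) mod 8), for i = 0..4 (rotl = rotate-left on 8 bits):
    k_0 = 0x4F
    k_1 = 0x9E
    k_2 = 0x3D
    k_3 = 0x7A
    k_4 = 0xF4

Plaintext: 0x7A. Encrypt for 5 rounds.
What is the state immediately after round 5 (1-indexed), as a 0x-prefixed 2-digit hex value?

s_0 = plaintext = 0x7A
s_1 = Round(s_0, k_0) = 0xA9
s_2 = Round(s_1, k_1) = 0x9B
s_3 = Round(s_2, k_2) = 0xB9
s_4 = Round(s_3, k_3) = 0x9E
s_5 = Round(s_4, k_4) = 0xEE

0xEE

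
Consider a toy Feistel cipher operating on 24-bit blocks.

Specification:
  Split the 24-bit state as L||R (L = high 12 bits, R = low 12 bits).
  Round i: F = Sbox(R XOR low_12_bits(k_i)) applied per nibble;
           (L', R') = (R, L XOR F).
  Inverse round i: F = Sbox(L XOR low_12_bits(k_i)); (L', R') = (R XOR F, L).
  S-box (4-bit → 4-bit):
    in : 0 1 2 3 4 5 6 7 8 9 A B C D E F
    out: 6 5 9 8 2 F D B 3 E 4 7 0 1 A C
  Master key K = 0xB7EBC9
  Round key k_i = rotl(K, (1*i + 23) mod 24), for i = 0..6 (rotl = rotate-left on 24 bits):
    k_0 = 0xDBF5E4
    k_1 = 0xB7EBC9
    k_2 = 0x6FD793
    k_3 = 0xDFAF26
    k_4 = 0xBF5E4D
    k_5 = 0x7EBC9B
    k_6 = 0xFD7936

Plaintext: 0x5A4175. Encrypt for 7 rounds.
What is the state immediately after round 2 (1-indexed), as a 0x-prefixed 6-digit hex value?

s_0 = plaintext = 0x5A4175
s_1 = Round(s_0, k_0) = 0x175741
s_2 = Round(s_1, k_1) = 0x741146
s_3 = Round(s_2, k_2) = 0x146A5E
s_4 = Round(s_3, k_3) = 0xA5EEF5
s_5 = Round(s_4, k_4) = 0xEF5C2D
s_6 = Round(s_5, k_5) = 0xC2D888
s_7 = Round(s_6, k_6) = 0x888957

0x741146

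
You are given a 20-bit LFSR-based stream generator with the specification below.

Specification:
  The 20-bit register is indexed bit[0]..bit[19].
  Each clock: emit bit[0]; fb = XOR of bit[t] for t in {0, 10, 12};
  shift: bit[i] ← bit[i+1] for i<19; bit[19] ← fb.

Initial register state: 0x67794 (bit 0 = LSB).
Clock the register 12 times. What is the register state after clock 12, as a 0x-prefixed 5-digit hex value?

0x06E67

reg_0 = 0x67794
clock 1: out=0, reg = 0x33BCA
clock 2: out=0, reg = 0x99DE5
clock 3: out=1, reg = 0xCCEF2
clock 4: out=0, reg = 0xE6779
clock 5: out=1, reg = 0x733BC
clock 6: out=0, reg = 0xB99DE
clock 7: out=0, reg = 0xDCCEF
clock 8: out=1, reg = 0x6E677
clock 9: out=1, reg = 0x3733B
clock 10: out=1, reg = 0x1B99D
clock 11: out=1, reg = 0x0DCCE
clock 12: out=0, reg = 0x06E67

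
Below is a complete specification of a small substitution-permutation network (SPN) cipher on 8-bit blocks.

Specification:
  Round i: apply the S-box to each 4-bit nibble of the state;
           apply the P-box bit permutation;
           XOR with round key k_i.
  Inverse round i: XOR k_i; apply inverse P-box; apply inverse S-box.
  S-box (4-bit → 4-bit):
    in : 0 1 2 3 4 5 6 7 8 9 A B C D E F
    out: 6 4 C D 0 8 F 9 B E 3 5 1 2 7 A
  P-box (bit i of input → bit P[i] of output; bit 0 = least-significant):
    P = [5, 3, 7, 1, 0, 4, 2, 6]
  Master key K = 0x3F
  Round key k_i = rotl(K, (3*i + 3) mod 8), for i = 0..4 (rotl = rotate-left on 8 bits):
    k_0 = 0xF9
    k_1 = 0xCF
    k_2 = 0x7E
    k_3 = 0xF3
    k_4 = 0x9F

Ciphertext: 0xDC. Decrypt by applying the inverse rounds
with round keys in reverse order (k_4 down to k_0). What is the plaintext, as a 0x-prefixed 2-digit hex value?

s_0 = ciphertext = 0xDC
s_1 = InvRound(s_0, k_4) = 0x75
s_2 = InvRound(s_1, k_3) = 0x12
s_3 = InvRound(s_2, k_2) = 0x2A
s_4 = InvRound(s_3, k_1) = 0x3B
s_5 = InvRound(s_4, k_0) = 0x52

0x52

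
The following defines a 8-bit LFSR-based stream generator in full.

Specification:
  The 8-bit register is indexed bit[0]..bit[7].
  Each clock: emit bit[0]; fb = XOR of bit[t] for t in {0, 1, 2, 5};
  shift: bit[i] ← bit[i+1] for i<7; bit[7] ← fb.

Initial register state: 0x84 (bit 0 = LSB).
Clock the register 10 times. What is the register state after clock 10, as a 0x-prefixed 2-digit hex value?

0xDE

reg_0 = 0x84
clock 1: out=0, reg = 0xC2
clock 2: out=0, reg = 0xE1
clock 3: out=1, reg = 0x70
clock 4: out=0, reg = 0xB8
clock 5: out=0, reg = 0xDC
clock 6: out=0, reg = 0xEE
clock 7: out=0, reg = 0xF7
clock 8: out=1, reg = 0x7B
clock 9: out=1, reg = 0xBD
clock 10: out=1, reg = 0xDE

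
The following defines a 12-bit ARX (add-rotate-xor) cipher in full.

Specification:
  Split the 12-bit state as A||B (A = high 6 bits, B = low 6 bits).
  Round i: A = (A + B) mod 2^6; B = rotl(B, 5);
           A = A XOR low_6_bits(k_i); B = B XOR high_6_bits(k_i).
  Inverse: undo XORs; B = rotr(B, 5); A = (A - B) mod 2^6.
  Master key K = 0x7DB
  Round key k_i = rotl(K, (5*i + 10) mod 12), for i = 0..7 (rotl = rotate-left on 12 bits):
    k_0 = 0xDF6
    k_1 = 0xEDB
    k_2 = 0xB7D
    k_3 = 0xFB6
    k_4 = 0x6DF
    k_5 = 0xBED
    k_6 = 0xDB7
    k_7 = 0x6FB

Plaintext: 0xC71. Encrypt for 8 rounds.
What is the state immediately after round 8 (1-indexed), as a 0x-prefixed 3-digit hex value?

0xB9C

s_0 = plaintext = 0xC71
s_1 = Round(s_0, k_0) = 0x50F
s_2 = Round(s_1, k_1) = 0xE1C
s_3 = Round(s_2, k_2) = 0xA63
s_4 = Round(s_3, k_3) = 0xE8F
s_5 = Round(s_4, k_4) = 0x5BC
s_6 = Round(s_5, k_5) = 0xFF1
s_7 = Round(s_6, k_6) = 0x1CE
s_8 = Round(s_7, k_7) = 0xB9C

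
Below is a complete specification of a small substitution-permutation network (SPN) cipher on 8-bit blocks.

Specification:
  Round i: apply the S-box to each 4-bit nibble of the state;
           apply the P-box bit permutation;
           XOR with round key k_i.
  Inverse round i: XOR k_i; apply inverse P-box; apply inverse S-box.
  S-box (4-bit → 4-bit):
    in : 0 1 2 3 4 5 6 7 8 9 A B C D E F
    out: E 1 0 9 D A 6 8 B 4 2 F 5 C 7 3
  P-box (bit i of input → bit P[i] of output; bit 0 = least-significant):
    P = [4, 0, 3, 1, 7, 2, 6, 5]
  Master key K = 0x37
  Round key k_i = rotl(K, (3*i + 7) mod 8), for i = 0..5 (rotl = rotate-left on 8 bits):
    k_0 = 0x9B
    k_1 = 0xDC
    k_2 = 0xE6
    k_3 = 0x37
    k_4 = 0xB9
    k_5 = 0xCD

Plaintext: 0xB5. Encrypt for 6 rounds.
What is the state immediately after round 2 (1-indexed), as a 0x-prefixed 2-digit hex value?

s_0 = plaintext = 0xB5
s_1 = Round(s_0, k_0) = 0x7C
s_2 = Round(s_1, k_1) = 0xE4
s_3 = Round(s_2, k_2) = 0x38
s_4 = Round(s_3, k_3) = 0x84
s_5 = Round(s_4, k_4) = 0x07
s_6 = Round(s_5, k_5) = 0xAB

0xE4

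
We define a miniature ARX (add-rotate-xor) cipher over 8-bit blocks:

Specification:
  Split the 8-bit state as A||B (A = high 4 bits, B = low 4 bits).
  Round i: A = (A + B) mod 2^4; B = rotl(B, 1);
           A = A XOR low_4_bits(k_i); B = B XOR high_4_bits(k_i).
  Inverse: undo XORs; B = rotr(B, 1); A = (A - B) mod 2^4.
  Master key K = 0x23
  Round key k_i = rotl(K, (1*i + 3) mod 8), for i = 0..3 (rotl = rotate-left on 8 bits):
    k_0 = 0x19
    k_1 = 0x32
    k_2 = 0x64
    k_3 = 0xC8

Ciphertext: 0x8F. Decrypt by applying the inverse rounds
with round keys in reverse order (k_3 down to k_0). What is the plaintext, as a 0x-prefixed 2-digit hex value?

0xEB

s_0 = ciphertext = 0x8F
s_1 = InvRound(s_0, k_3) = 0x79
s_2 = InvRound(s_1, k_2) = 0x4F
s_3 = InvRound(s_2, k_1) = 0x06
s_4 = InvRound(s_3, k_0) = 0xEB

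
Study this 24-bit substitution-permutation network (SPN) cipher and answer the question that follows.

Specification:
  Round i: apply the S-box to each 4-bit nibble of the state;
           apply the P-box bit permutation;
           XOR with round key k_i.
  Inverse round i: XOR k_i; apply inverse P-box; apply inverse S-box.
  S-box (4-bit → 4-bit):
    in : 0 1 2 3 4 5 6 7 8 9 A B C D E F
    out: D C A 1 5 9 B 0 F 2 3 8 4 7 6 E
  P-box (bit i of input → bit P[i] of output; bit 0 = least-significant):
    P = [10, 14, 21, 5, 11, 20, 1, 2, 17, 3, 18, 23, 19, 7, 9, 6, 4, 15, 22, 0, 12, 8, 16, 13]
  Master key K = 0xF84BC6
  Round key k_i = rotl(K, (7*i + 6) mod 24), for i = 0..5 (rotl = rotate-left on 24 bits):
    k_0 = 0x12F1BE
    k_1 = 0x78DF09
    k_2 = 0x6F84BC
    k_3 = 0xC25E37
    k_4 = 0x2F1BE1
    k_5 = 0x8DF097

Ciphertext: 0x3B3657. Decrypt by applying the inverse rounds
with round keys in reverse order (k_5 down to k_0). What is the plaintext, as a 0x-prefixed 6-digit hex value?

s_0 = ciphertext = 0x3B3657
s_1 = InvRound(s_0, k_5) = 0x79F09D
s_2 = InvRound(s_1, k_4) = 0x2D1D62
s_3 = InvRound(s_2, k_3) = 0xE000BE
s_4 = InvRound(s_3, k_2) = 0xC930C3
s_5 = InvRound(s_4, k_1) = 0xF9F2DD
s_6 = InvRound(s_5, k_0) = 0xE105C1

0xE105C1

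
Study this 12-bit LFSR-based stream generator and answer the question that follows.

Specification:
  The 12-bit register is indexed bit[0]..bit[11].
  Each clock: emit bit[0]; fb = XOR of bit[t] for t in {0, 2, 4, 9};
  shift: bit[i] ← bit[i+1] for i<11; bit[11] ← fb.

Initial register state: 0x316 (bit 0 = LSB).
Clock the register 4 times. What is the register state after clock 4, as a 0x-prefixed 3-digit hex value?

reg_0 = 0x316
clock 1: out=0, reg = 0x98B
clock 2: out=1, reg = 0xCC5
clock 3: out=1, reg = 0x662
clock 4: out=0, reg = 0xB31

0xB31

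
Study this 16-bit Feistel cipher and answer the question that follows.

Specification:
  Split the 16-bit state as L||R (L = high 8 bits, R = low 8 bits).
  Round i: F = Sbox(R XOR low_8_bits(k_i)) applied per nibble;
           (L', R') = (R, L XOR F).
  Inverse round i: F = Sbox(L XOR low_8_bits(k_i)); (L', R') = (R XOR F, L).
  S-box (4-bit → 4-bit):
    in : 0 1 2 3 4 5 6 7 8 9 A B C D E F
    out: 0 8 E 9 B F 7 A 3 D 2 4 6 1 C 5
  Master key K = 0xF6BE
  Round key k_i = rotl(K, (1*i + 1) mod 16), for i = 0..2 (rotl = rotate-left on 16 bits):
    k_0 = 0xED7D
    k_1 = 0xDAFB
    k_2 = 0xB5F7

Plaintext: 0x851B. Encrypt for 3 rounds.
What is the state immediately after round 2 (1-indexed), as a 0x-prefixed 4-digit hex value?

0xF216

s_0 = plaintext = 0x851B
s_1 = Round(s_0, k_0) = 0x1BF2
s_2 = Round(s_1, k_1) = 0xF216
s_3 = Round(s_2, k_2) = 0x163A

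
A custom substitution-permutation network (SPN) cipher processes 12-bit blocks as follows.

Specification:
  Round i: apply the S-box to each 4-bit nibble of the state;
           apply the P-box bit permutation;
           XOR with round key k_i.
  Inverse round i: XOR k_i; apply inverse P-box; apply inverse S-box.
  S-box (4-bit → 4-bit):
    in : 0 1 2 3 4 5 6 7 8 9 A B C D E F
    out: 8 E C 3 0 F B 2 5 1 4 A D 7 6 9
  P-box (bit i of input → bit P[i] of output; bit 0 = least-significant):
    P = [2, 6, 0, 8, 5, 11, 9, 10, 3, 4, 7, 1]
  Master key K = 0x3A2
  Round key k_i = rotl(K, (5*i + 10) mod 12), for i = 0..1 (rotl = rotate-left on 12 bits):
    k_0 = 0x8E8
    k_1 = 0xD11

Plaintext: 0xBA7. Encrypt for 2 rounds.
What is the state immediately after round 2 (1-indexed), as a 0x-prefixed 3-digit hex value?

s_0 = plaintext = 0xBA7
s_1 = Round(s_0, k_0) = 0xABA
s_2 = Round(s_1, k_1) = 0x190

0x190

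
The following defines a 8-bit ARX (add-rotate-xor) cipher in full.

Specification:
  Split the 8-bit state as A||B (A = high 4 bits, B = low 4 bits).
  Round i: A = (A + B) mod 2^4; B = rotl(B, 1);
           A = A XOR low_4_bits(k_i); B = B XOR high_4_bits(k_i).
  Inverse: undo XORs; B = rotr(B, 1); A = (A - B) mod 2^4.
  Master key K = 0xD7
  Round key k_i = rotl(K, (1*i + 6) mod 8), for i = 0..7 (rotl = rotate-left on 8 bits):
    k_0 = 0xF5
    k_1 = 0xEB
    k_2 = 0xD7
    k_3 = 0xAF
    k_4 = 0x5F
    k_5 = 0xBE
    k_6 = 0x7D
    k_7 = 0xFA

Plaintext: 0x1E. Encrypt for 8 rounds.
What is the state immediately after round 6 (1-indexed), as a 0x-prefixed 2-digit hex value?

0xBF

s_0 = plaintext = 0x1E
s_1 = Round(s_0, k_0) = 0xA2
s_2 = Round(s_1, k_1) = 0x7A
s_3 = Round(s_2, k_2) = 0x68
s_4 = Round(s_3, k_3) = 0x1B
s_5 = Round(s_4, k_4) = 0x32
s_6 = Round(s_5, k_5) = 0xBF
s_7 = Round(s_6, k_6) = 0x78
s_8 = Round(s_7, k_7) = 0x5E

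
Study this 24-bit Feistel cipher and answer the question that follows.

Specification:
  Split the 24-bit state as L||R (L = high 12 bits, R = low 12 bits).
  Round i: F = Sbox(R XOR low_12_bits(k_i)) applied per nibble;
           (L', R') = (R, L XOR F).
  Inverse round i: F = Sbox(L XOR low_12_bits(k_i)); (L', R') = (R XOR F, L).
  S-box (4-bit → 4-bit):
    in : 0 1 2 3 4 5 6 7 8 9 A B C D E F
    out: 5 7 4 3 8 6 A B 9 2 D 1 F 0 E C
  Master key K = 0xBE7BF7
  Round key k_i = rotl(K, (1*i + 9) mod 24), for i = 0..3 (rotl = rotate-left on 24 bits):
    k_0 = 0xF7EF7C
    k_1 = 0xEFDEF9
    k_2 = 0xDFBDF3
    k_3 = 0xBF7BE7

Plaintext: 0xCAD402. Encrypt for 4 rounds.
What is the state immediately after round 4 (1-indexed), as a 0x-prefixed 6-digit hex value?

s_0 = plaintext = 0xCAD402
s_1 = Round(s_0, k_0) = 0x402D13
s_2 = Round(s_1, k_1) = 0xD137EF
s_3 = Round(s_2, k_2) = 0x7EF06C
s_4 = Round(s_3, k_3) = 0x06C67E

0x06C67E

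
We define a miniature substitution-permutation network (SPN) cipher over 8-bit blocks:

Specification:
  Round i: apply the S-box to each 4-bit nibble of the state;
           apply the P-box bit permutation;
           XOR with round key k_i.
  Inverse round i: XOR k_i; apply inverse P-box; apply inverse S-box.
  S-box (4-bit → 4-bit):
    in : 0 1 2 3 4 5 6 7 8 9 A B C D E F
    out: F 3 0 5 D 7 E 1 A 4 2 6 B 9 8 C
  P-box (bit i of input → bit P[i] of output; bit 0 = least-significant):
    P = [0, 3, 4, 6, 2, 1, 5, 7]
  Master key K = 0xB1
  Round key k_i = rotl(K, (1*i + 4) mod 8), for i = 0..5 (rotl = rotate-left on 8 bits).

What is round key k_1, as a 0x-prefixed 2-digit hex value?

K = 0xB1
k_0 = rotl(K, (1*0+4) mod 8) = rotl(K, 4) = 0x1B
k_1 = rotl(K, (1*1+4) mod 8) = rotl(K, 5) = 0x36

0x36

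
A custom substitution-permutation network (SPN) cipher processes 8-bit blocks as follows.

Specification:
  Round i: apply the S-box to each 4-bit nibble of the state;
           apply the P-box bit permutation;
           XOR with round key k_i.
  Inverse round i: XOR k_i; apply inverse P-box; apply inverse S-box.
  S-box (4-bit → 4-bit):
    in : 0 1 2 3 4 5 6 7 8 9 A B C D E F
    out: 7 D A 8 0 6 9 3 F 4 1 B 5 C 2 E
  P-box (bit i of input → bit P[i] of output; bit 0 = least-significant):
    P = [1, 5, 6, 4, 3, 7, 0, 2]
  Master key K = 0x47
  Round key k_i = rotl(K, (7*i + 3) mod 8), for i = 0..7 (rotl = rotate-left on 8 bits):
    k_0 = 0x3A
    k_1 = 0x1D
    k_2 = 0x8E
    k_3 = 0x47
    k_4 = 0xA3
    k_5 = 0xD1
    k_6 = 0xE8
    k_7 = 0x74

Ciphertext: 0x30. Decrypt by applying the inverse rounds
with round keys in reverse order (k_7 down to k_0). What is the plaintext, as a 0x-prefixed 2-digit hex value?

0x0D

s_0 = ciphertext = 0x30
s_1 = InvRound(s_0, k_7) = 0x39
s_2 = InvRound(s_1, k_6) = 0x5D
s_3 = InvRound(s_2, k_5) = 0xB4
s_4 = InvRound(s_3, k_4) = 0xD6
s_5 = InvRound(s_4, k_3) = 0x53
s_6 = InvRound(s_5, k_2) = 0x8D
s_7 = InvRound(s_6, k_1) = 0xE3
s_8 = InvRound(s_7, k_0) = 0x0D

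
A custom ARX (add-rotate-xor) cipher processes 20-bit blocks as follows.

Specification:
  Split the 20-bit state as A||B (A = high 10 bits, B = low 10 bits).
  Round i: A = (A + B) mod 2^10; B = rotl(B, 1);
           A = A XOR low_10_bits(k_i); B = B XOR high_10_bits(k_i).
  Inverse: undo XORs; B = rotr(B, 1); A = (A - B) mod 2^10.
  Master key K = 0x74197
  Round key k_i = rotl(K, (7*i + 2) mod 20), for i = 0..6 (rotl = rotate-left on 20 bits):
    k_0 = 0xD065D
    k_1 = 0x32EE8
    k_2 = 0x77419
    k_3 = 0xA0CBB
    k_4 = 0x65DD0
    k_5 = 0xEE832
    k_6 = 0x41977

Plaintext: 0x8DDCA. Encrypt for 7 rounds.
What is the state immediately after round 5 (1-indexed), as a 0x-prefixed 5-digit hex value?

s_0 = plaintext = 0x8DDCA
s_1 = Round(s_0, k_0) = 0x970D5
s_2 = Round(s_1, k_1) = 0x76561
s_3 = Round(s_2, k_2) = 0xC8F1F
s_4 = Round(s_3, k_3) = 0xBE4BC
s_5 = Round(s_4, k_4) = 0x994EF
s_6 = Round(s_5, k_5) = 0xD9A64
s_7 = Round(s_6, k_6) = 0x2F5CF

0x994EF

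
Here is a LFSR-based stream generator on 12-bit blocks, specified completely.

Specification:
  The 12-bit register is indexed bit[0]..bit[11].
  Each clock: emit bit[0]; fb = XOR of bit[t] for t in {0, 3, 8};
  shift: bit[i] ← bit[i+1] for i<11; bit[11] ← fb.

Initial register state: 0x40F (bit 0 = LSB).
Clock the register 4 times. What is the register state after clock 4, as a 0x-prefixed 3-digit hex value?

0xA40

reg_0 = 0x40F
clock 1: out=1, reg = 0x207
clock 2: out=1, reg = 0x903
clock 3: out=1, reg = 0x481
clock 4: out=1, reg = 0xA40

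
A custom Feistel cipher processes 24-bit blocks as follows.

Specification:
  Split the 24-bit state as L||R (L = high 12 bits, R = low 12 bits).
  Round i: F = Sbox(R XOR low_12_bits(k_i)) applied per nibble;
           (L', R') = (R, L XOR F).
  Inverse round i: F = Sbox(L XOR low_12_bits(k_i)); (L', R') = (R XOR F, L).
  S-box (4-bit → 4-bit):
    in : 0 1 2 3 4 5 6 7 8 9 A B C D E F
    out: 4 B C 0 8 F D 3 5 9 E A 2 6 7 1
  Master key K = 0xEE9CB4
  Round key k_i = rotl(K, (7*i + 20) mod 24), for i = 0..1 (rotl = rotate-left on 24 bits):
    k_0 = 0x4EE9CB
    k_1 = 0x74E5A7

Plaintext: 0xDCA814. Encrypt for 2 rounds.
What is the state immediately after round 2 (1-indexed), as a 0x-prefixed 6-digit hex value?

0x6AB856

s_0 = plaintext = 0xDCA814
s_1 = Round(s_0, k_0) = 0x8146AB
s_2 = Round(s_1, k_1) = 0x6AB856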